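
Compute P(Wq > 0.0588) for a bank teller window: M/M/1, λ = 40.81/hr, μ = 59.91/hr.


ρ = 40.81/59.91 = 0.6812
P(Wq > t) = ρ·e^{−(μ−λ)t} = 0.6812·e^{−1.1231}
= 0.6812·0.325276 = 0.221575

Final: 0.221575


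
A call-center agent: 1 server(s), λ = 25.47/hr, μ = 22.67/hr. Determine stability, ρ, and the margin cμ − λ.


Total capacity cμ = 1·22.67 = 22.67/hr
ρ = λ/(cμ) = 25.47/22.67 = 1.1235
Stable ⇔ ρ < 1: NO
Spare capacity = cμ − λ = 22.67 − 25.47 = -2.80/hr

Final: ρ = 1.1235; unstable; margin = -2.80/hr


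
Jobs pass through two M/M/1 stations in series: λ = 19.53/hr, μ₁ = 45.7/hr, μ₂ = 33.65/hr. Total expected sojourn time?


Each node sees arrival rate λ = 19.53/hr (tandem ⇒ throughput preserved).
W₁ = 1/(μ₁−λ) = 1/(45.7−19.53) = 0.03821 hr
W₂ = 1/(μ₂−λ) = 1/(33.65−19.53) = 0.07082 hr
W_total = W₁ + W₂ = 0.03821 + 0.07082 = 0.10903 hr

Final: 0.10903 hr


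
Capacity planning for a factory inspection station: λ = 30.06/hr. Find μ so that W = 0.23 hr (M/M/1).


W = 1/(μ−λ) ⇒ μ − λ = 1/W = 1/0.23 = 4.3478
μ = λ + 1/W = 30.06 + 4.3478 = 34.4078 per hr

Final: 34.4078 /hr


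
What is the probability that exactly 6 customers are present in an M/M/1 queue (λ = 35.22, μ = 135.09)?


ρ = 35.22/135.09 = 0.2607
P_n = (1−ρ)·ρ^n = (1 − 0.2607)·0.2607^6 = 0.7393·0.0003140 = 0.0002322

Final: 0.0002322


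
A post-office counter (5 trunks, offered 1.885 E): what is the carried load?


B(5,1.885) = 0.030501 (Erlang-B)
Carried load = a(1 − B) = 1.885·(1 − 0.030501) = 1.885·0.969499 = 1.8275 E

Final: 1.8275 Erlangs


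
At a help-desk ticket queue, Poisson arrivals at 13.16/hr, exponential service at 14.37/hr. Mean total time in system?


W = 1/(μ−λ) = 1/(14.37 − 13.16) = 1/1.21 = 0.8264 hr

Final: 0.8264 hr


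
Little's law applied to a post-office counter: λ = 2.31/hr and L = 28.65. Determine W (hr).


W = L/λ = 28.65/2.31 = 12.4026 hr

Final: 12.4026 hr


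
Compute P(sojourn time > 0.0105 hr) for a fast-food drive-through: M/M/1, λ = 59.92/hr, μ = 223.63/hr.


W ~ Exponential(μ−λ) for M/M/1.
μ − λ = 223.63 − 59.92 = 163.7100
P(W > t) = e^{−(μ−λ)t} = e^{−1.7190} = 0.179253

Final: 0.179253


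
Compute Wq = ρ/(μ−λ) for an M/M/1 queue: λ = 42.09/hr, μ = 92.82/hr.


ρ = 42.09/92.82 = 0.4535
Wq = ρ/(μ−λ) = 0.4535/(92.82 − 42.09) = 0.4535/50.73 = 0.008939 hr

Final: 0.008939 hr


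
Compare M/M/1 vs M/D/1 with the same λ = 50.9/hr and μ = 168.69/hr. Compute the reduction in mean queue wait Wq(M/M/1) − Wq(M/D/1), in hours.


ρ = 50.9/168.69 = 0.3017
Wq(M/M/1) = ρ/(μ−λ) = 0.3017/117.79 = 0.002562 hr
Wq(M/D/1) = ρ/(2(μ−λ)) = 0.001281 hr
Savings = 0.002562 − 0.001281 = 0.001281 hr

Final: 0.001281 hr


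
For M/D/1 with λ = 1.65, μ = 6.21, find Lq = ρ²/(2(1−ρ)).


ρ = 1.65/6.21 = 0.2657
M/D/1: Lq = ρ²/(2(1−ρ)) = 0.07060/(2·0.7343) = 0.04807

Final: 0.04807


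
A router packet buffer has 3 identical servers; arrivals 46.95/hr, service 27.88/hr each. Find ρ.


ρ = λ/(cμ) = 46.95/(3·27.88) = 46.95/83.64 = 0.5613

Final: 0.5613


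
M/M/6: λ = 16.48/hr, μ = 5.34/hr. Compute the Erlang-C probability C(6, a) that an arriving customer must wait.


a = λ/μ = 3.0861; ρ = a/6 = 0.5144
P₀ = 0.044782 (from M/M/c formula)
C(c,a) = [a^c/(c!(1−ρ))]·P₀ = [863.96411/(720·0.4856)]·0.044782
= 2.47085·0.044782 = 0.110649

Final: 0.110649


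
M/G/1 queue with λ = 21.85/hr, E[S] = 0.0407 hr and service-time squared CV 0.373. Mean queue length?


ρ = λ·E[S] = 21.85·0.0407 = 0.8893
Lq = ρ²(1+C_s²)/(2(1−ρ)) = 0.7908·(1+0.373)/(2·0.1107)
= 0.7908·1.3730/0.2214 = 4.90416

Final: 4.90416


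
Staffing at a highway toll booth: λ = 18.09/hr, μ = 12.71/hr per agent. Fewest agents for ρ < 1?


Stability requires cμ > λ ⇔ c > λ/μ.
λ/μ = 18.09/12.71 = 1.4233
Minimum integer c = ⌊1.4233⌋ + 1 = 2
Check: 2·12.71 = 25.42 > 18.09, while 1·12.71 = 12.71 ≤ 18.09

Final: 2 servers


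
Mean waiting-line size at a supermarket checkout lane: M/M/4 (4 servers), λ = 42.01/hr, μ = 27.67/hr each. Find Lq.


a = λ/μ = 1.5183; ρ = a/4 = 0.3796
P₀ = 0.216877
Lq = P₀·a^c·ρ / (c!·(1−ρ)²) = 0.216877·5.31342·0.3796/(24·0.38494)
= 0.04734

Final: 0.04734


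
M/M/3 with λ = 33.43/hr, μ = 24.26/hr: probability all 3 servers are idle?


a = λ/μ = 33.43/24.26 = 1.3780; ρ = a/c = 0.4593
Σ_{k=0}^{2} a^k/k! (terms k=0..2) = 1.00000 + 1.37799 + 0.94943 = 3.32741
Tail: a^3/(3!(1−ρ)) = 2.61660/(6·0.5407) = 0.80659
P₀ = 1/(3.32741 + 0.80659) = 1/4.13400 = 0.241896

Final: 0.241896


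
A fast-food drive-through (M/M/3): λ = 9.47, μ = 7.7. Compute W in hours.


a = 1.2299; ρ = 0.4100; P₀ = 0.284769
Lq = P₀·a^c·ρ/(c!(1−ρ)²) = 0.10397
Wq = Lq/λ = 0.10397/9.47 = 0.01098 hr
W = Wq + 1/μ = 0.01098 + 0.12987 = 0.14085 hr

Final: 0.14085 hr


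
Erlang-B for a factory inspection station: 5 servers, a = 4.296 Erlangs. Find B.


B(c,a) = (a^c/c!) / Σ_{k=0}^{c} a^k/k!
a^5/5! = 12.193829
Σ terms (k=0..5): 1.00000 + 4.29600 + 9.22781 + 13.21422 + 14.19207 + 12.19383 = 54.123932
B = 12.193829/54.123932 = 0.225295

Final: 0.225295


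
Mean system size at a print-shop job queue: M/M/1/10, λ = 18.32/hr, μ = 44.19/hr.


ρ = 18.32/44.19 = 0.4146
L = ρ[1 − (K+1)ρ^K + Kρ^(K+1)] / [(1−ρ)(1−ρ^(K+1))]
Numerator: 0.4146·(1 − 11·0.0001500 + 10·0.00006218) = 0.414147
Denominator: (0.5854)·(0.999938) = 0.585390
L = 0.414147/0.585390 = 0.7075

Final: 0.7075


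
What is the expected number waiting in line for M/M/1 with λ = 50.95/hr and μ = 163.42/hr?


ρ = 50.95/163.42 = 0.3118
Lq = ρ²/(1−ρ) = 0.09720/0.6882 = 0.1412

Final: 0.1412


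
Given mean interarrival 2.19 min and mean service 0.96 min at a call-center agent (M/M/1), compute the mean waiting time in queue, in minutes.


λ = 60/2.19 = 27.3973 /hr
μ = 60/0.96 = 62.5000 /hr
ρ = λ/μ = 27.3973/62.5000 = 0.4384
Wq = ρ/(μ−λ) = 0.4384/(62.5000−27.3973) = 0.01249 hr
In minutes: 0.01249·60 = 0.7493 min

Final: 0.7493 min


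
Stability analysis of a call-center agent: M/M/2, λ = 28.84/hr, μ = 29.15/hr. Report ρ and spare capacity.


Total capacity cμ = 2·29.15 = 58.30/hr
ρ = λ/(cμ) = 28.84/58.30 = 0.4947
Stable ⇔ ρ < 1: YES
Spare capacity = cμ − λ = 58.30 − 28.84 = 29.46/hr

Final: ρ = 0.4947; stable; margin = 29.46/hr


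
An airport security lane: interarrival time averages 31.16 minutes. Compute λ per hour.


λ = 1/(interarrival time) in consistent units.
1 hour = 60 min, so λ = 60/31.16 = 1.9255 per hour

Final: 1.9255 /hr


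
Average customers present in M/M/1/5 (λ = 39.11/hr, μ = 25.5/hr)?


ρ = 39.11/25.5 = 1.5337
L = ρ[1 − (K+1)ρ^K + Kρ^(K+1)] / [(1−ρ)(1−ρ^(K+1))]
Numerator: 1.5337·(1 − 6·8.486687 + 5·13.016248) = 23.252994
Denominator: (-0.5337)·(-12.016248) = 6.413378
L = 23.252994/6.413378 = 3.6257

Final: 3.6257


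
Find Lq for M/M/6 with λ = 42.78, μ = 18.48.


a = λ/μ = 2.3149; ρ = a/6 = 0.3858
P₀ = 0.098419
Lq = P₀·a^c·ρ / (c!·(1−ρ)²) = 0.098419·153.89797·0.3858/(720·0.37721)
= 0.02152

Final: 0.02152


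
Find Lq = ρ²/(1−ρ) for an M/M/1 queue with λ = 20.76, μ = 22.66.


ρ = 20.76/22.66 = 0.9162
Lq = ρ²/(1−ρ) = 0.8393/0.08385 = 10.0102

Final: 10.0102


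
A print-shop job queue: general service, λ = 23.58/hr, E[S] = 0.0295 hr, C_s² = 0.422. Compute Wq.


ρ = λ·E[S] = 23.58·0.0295 = 0.6956
E[S²] = E[S]²(1+C_s²) = 0.0295²·(1+0.422) = 0.001237
Wq = λ·E[S²]/(2(1−ρ)) = 23.58·0.001237/(2·0.3044) = 0.04793 hr

Final: 0.04793 hr


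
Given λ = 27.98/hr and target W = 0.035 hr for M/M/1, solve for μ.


W = 1/(μ−λ) ⇒ μ − λ = 1/W = 1/0.035 = 28.5714
μ = λ + 1/W = 27.98 + 28.5714 = 56.5514 per hr

Final: 56.5514 /hr


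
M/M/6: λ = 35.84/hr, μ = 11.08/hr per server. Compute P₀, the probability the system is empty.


a = λ/μ = 35.84/11.08 = 3.2347; ρ = a/c = 0.5391
Σ_{k=0}^{5} a^k/k! (terms k=0..5) = 1.00000 + 3.23466 + 5.23150 + 5.64071 + 4.56144 + 2.95094 = 22.61924
Tail: a^6/(6!(1−ρ)) = 1145.43235/(720·0.4609) = 3.45175
P₀ = 1/(22.61924 + 3.45175) = 1/26.07099 = 0.038357

Final: 0.038357


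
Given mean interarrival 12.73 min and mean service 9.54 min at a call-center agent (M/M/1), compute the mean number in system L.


λ = 60/12.73 = 4.7133 /hr
μ = 60/9.54 = 6.2893 /hr
ρ = λ/μ = 4.7133/6.2893 = 0.7494
L = ρ/(1−ρ) = 0.7494/0.2506 = 2.9906

Final: 2.9906


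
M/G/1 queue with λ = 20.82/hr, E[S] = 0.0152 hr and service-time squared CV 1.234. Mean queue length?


ρ = λ·E[S] = 20.82·0.0152 = 0.3165
Lq = ρ²(1+C_s²)/(2(1−ρ)) = 0.1001·(1+1.234)/(2·0.6835)
= 0.1001·2.2340/1.3671 = 0.16366

Final: 0.16366


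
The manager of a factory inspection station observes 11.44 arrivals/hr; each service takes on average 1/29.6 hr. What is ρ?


ρ = λ/μ = 11.44/29.6 = 0.3865

Final: 0.3865


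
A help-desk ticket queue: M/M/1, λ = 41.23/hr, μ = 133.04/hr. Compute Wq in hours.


ρ = 41.23/133.04 = 0.3099
Wq = ρ/(μ−λ) = 0.3099/(133.04 − 41.23) = 0.3099/91.81 = 0.003376 hr

Final: 0.003376 hr


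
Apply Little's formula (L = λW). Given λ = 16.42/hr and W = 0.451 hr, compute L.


L = λW = 16.42·0.451 = 7.4054

Final: 7.4054


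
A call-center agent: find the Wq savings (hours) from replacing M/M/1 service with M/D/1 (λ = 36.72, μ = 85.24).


ρ = 36.72/85.24 = 0.4308
Wq(M/M/1) = ρ/(μ−λ) = 0.4308/48.52 = 0.008878 hr
Wq(M/D/1) = ρ/(2(μ−λ)) = 0.004439 hr
Savings = 0.008878 − 0.004439 = 0.004439 hr

Final: 0.004439 hr


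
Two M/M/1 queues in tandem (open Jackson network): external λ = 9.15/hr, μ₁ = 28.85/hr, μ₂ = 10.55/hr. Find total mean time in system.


Each node sees arrival rate λ = 9.15/hr (tandem ⇒ throughput preserved).
W₁ = 1/(μ₁−λ) = 1/(28.85−9.15) = 0.05076 hr
W₂ = 1/(μ₂−λ) = 1/(10.55−9.15) = 0.71429 hr
W_total = W₁ + W₂ = 0.05076 + 0.71429 = 0.76505 hr

Final: 0.76505 hr


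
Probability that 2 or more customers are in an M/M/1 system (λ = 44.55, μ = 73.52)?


ρ = 44.55/73.52 = 0.6060
P(N ≥ n) = ρ^n = 0.6060^2 = 0.367185

Final: 0.367185


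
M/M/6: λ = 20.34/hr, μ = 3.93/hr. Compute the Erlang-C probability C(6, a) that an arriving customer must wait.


a = λ/μ = 5.1756; ρ = a/6 = 0.8626
P₀ = 0.003358 (from M/M/c formula)
C(c,a) = [a^c/(c!(1−ρ))]·P₀ = [19219.86750/(720·0.1374)]·0.003358
= 194.27490·0.003358 = 0.652383

Final: 0.652383


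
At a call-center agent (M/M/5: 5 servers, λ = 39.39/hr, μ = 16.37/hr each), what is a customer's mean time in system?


a = 2.4062; ρ = 0.4812; P₀ = 0.088372
Lq = P₀·a^c·ρ/(c!(1−ρ)²) = 0.10623
Wq = Lq/λ = 0.10623/39.39 = 0.002697 hr
W = Wq + 1/μ = 0.002697 + 0.06109 = 0.06378 hr

Final: 0.06378 hr


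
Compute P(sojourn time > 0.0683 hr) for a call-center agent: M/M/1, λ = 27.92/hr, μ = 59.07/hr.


W ~ Exponential(μ−λ) for M/M/1.
μ − λ = 59.07 − 27.92 = 31.1500
P(W > t) = e^{−(μ−λ)t} = e^{−2.1275} = 0.119129

Final: 0.119129


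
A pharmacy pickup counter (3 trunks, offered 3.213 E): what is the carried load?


B(3,3.213) = 0.370947 (Erlang-B)
Carried load = a(1 − B) = 3.213·(1 − 0.370947) = 3.213·0.629053 = 2.0211 E

Final: 2.0211 Erlangs


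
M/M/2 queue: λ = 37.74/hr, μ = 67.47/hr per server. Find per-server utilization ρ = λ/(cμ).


ρ = λ/(cμ) = 37.74/(2·67.47) = 37.74/134.94 = 0.2797

Final: 0.2797


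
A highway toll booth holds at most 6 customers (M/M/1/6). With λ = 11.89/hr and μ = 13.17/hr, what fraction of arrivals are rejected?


ρ = λ/μ = 11.89/13.17 = 0.9028
P_K = (1−ρ)ρ^K/(1−ρ^(K+1)) = (0.09719·0.541473)/(1 − 0.488847)
= 0.052626/0.511153 = 0.102955

Final: 0.102955


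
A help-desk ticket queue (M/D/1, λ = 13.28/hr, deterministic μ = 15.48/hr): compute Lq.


ρ = 13.28/15.48 = 0.8579
M/D/1: Lq = ρ²/(2(1−ρ)) = 0.7360/(2·0.1421) = 2.58924

Final: 2.58924


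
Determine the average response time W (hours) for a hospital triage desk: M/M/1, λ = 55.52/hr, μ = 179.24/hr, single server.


W = 1/(μ−λ) = 1/(179.24 − 55.52) = 1/123.72 = 0.008083 hr

Final: 0.008083 hr


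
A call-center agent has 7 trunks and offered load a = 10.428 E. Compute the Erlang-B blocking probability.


B(c,a) = (a^c/c!) / Σ_{k=0}^{c} a^k/k!
a^7/7! = 2660.581831
Σ terms (k=0..7): 1.00000 + 10.42800 + 54.37159 + 188.99565 + 492.71167 + 1027.59946 + 1785.96786 + 2660.58183 = 6221.656062
B = 2660.581831/6221.656062 = 0.427632

Final: 0.427632


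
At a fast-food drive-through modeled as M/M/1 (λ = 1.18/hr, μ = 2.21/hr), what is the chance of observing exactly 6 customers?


ρ = 1.18/2.21 = 0.5339
P_n = (1−ρ)·ρ^n = (1 − 0.5339)·0.5339^6 = 0.4661·0.023171 = 0.010799

Final: 0.010799


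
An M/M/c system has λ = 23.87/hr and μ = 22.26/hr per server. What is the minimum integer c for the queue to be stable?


Stability requires cμ > λ ⇔ c > λ/μ.
λ/μ = 23.87/22.26 = 1.0723
Minimum integer c = ⌊1.0723⌋ + 1 = 2
Check: 2·22.26 = 44.52 > 23.87, while 1·22.26 = 22.26 ≤ 23.87

Final: 2 servers


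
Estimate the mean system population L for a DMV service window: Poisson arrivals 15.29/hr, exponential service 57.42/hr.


ρ = λ/μ = 15.29/57.42 = 0.2663
L = ρ/(1−ρ) = 0.2663/(1 − 0.2663) = 0.2663/0.7337 = 0.3629

Final: 0.3629


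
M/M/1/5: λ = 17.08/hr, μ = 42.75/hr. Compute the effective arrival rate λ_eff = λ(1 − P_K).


ρ = 0.3995; P_K = (1−ρ)ρ^5/(1−ρ^6) = 0.006138
λ_eff = λ(1 − P_K) = 17.08·(1 − 0.006138) = 17.08·0.993862 = 16.9752 /hr

Final: 16.9752 /hr


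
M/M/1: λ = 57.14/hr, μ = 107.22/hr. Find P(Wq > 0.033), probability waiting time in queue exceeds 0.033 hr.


ρ = 57.14/107.22 = 0.5329
P(Wq > t) = ρ·e^{−(μ−λ)t} = 0.5329·e^{−1.6526}
= 0.5329·0.191544 = 0.102078

Final: 0.102078


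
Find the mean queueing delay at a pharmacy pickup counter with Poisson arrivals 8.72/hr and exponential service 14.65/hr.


ρ = 8.72/14.65 = 0.5952
Wq = ρ/(μ−λ) = 0.5952/(14.65 − 8.72) = 0.5952/5.93 = 0.1004 hr

Final: 0.1004 hr


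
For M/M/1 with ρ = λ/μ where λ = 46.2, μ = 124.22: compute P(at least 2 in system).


ρ = 46.2/124.22 = 0.3719
P(N ≥ n) = ρ^n = 0.3719^2 = 0.138325

Final: 0.138325


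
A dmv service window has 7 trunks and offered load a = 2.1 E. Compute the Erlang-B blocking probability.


B(c,a) = (a^c/c!) / Σ_{k=0}^{c} a^k/k!
a^7/7! = 0.035736
Σ terms (k=0..7): 1.00000 + 2.10000 + 2.20500 + 1.54350 + 0.81034 + 0.34034 + 0.11912 + 0.03574 = 8.154035
B = 0.035736/8.154035 = 0.004383

Final: 0.004383


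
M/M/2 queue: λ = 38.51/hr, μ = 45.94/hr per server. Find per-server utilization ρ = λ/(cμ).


ρ = λ/(cμ) = 38.51/(2·45.94) = 38.51/91.88 = 0.4191

Final: 0.4191


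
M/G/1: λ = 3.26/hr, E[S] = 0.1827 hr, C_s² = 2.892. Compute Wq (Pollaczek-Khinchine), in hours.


ρ = λ·E[S] = 3.26·0.1827 = 0.5956
E[S²] = E[S]²(1+C_s²) = 0.1827²·(1+2.892) = 0.129912
Wq = λ·E[S²]/(2(1−ρ)) = 3.26·0.129912/(2·0.4044) = 0.52363 hr

Final: 0.52363 hr


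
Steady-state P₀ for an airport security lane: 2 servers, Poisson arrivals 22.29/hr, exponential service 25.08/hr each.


a = λ/μ = 22.29/25.08 = 0.8888; ρ = a/c = 0.4444
Σ_{k=0}^{1} a^k/k! (terms k=0..1) = 1.00000 + 0.88876 = 1.88876
Tail: a^2/(2!(1−ρ)) = 0.78989/(2·0.5556) = 0.71081
P₀ = 1/(1.88876 + 0.71081) = 1/2.59957 = 0.384679

Final: 0.384679


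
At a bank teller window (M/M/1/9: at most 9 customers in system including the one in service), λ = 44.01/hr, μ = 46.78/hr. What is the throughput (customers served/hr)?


ρ = 0.9408; P_K = (1−ρ)ρ^9/(1−ρ^10) = 0.074827
λ_eff = λ(1 − P_K) = 44.01·(1 − 0.074827) = 44.01·0.925173 = 40.7169 /hr

Final: 40.7169 /hr


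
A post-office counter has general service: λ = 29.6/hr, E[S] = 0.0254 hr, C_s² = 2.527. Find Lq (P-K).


ρ = λ·E[S] = 29.6·0.0254 = 0.7518
Lq = ρ²(1+C_s²)/(2(1−ρ)) = 0.5653·(1+2.527)/(2·0.2482)
= 0.5653·3.5270/0.4963 = 4.01693

Final: 4.01693


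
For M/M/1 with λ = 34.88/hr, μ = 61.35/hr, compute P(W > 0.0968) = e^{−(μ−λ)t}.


W ~ Exponential(μ−λ) for M/M/1.
μ − λ = 61.35 − 34.88 = 26.4700
P(W > t) = e^{−(μ−λ)t} = e^{−2.5623} = 0.077127

Final: 0.077127


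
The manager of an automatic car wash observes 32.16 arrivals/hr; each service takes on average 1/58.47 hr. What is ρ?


ρ = λ/μ = 32.16/58.47 = 0.5500

Final: 0.5500


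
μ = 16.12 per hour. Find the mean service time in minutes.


Mean service time = 1/μ = 1/16.12 hour = 0.06203 hour
In minutes: 0.06203 × 60 = 3.7221 min

Final: 3.7221 min


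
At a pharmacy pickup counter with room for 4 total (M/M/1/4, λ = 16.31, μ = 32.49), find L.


ρ = 16.31/32.49 = 0.5020
L = ρ[1 − (K+1)ρ^K + Kρ^(K+1)] / [(1−ρ)(1−ρ^(K+1))]
Numerator: 0.5020·(1 − 5·0.063506 + 4·0.031880) = 0.406615
Denominator: (0.4980)·(0.968120) = 0.482123
L = 0.406615/0.482123 = 0.8434

Final: 0.8434


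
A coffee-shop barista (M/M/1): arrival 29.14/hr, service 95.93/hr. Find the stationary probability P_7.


ρ = 29.14/95.93 = 0.3038
P_n = (1−ρ)·ρ^n = (1 − 0.3038)·0.3038^7 = 0.6962·0.0002386 = 0.0001662

Final: 0.0001662


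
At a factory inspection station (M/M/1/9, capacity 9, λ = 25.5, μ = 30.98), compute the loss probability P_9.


ρ = λ/μ = 25.5/30.98 = 0.8231
P_K = (1−ρ)ρ^K/(1−ρ^(K+1)) = (0.1769·0.173432)/(1 − 0.142754)
= 0.030678/0.857246 = 0.035787

Final: 0.035787


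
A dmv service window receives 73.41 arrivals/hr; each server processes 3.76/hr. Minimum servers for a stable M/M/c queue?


Stability requires cμ > λ ⇔ c > λ/μ.
λ/μ = 73.41/3.76 = 19.5239
Minimum integer c = ⌊19.5239⌋ + 1 = 20
Check: 20·3.76 = 75.20 > 73.41, while 19·3.76 = 71.44 ≤ 73.41

Final: 20 servers


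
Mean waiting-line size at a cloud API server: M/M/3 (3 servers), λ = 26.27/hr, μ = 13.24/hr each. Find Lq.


a = λ/μ = 1.9841; ρ = a/3 = 0.6614
P₀ = 0.113673
Lq = P₀·a^c·ρ / (c!·(1−ρ)²) = 0.113673·7.81117·0.6614/(6·0.11466)
= 0.85359

Final: 0.85359


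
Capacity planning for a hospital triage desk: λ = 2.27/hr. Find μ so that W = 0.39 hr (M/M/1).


W = 1/(μ−λ) ⇒ μ − λ = 1/W = 1/0.39 = 2.5641
μ = λ + 1/W = 2.27 + 2.5641 = 4.8341 per hr

Final: 4.8341 /hr


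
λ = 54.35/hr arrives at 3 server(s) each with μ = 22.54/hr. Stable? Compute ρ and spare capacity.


Total capacity cμ = 3·22.54 = 67.62/hr
ρ = λ/(cμ) = 54.35/67.62 = 0.8038
Stable ⇔ ρ < 1: YES
Spare capacity = cμ − λ = 67.62 − 54.35 = 13.27/hr

Final: ρ = 0.8038; stable; margin = 13.27/hr


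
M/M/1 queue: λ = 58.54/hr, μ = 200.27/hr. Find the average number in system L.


ρ = λ/μ = 58.54/200.27 = 0.2923
L = ρ/(1−ρ) = 0.2923/(1 − 0.2923) = 0.2923/0.7077 = 0.4130

Final: 0.4130


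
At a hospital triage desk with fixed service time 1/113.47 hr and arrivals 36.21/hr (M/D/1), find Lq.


ρ = 36.21/113.47 = 0.3191
M/D/1: Lq = ρ²/(2(1−ρ)) = 0.1018/(2·0.6809) = 0.07478

Final: 0.07478


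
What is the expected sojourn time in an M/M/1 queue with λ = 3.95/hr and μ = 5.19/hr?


W = 1/(μ−λ) = 1/(5.19 − 3.95) = 1/1.24 = 0.8065 hr

Final: 0.8065 hr


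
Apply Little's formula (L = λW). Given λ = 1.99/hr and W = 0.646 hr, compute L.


L = λW = 1.99·0.646 = 1.2855

Final: 1.2855


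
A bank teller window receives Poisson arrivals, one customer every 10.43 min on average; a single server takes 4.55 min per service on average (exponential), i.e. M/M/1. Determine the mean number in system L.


λ = 60/10.43 = 5.7526 /hr
μ = 60/4.55 = 13.1868 /hr
ρ = λ/μ = 5.7526/13.1868 = 0.4362
L = ρ/(1−ρ) = 0.4362/0.5638 = 0.7738

Final: 0.7738


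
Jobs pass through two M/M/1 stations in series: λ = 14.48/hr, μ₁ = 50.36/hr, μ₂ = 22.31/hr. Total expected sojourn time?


Each node sees arrival rate λ = 14.48/hr (tandem ⇒ throughput preserved).
W₁ = 1/(μ₁−λ) = 1/(50.36−14.48) = 0.02787 hr
W₂ = 1/(μ₂−λ) = 1/(22.31−14.48) = 0.12771 hr
W_total = W₁ + W₂ = 0.02787 + 0.12771 = 0.15558 hr

Final: 0.15558 hr


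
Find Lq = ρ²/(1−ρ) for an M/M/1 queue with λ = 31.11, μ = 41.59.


ρ = 31.11/41.59 = 0.7480
Lq = ρ²/(1−ρ) = 0.5595/0.2520 = 2.2205

Final: 2.2205


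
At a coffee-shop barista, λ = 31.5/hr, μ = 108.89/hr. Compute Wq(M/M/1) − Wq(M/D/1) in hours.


ρ = 31.5/108.89 = 0.2893
Wq(M/M/1) = ρ/(μ−λ) = 0.2893/77.39 = 0.003738 hr
Wq(M/D/1) = ρ/(2(μ−λ)) = 0.001869 hr
Savings = 0.003738 − 0.001869 = 0.001869 hr

Final: 0.001869 hr


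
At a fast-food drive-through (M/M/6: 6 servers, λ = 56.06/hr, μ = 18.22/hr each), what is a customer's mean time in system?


a = 3.0768; ρ = 0.5128; P₀ = 0.045216
Lq = P₀·a^c·ρ/(c!(1−ρ)²) = 0.11512
Wq = Lq/λ = 0.11512/56.06 = 0.002053 hr
W = Wq + 1/μ = 0.002053 + 0.05488 = 0.05694 hr

Final: 0.05694 hr


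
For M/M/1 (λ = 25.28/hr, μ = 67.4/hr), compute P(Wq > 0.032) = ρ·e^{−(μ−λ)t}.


ρ = 25.28/67.4 = 0.3751
P(Wq > t) = ρ·e^{−(μ−λ)t} = 0.3751·e^{−1.3478}
= 0.3751·0.259801 = 0.097445

Final: 0.097445


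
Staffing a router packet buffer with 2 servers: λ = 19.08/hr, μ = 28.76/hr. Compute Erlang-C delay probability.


a = λ/μ = 0.6634; ρ = a/2 = 0.3317
P₀ = 0.501828 (from M/M/c formula)
C(c,a) = [a^c/(c!(1−ρ))]·P₀ = [0.44013/(2·0.6683)]·0.501828
= 0.32929·0.501828 = 0.165249

Final: 0.165249


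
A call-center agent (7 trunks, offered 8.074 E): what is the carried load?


B(7,8.074) = 0.312325 (Erlang-B)
Carried load = a(1 − B) = 8.074·(1 − 0.312325) = 8.074·0.687675 = 5.5523 E

Final: 5.5523 Erlangs


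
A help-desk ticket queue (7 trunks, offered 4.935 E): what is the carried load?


B(7,4.935) = 0.116455 (Erlang-B)
Carried load = a(1 − B) = 4.935·(1 − 0.116455) = 4.935·0.883545 = 4.3603 E

Final: 4.3603 Erlangs


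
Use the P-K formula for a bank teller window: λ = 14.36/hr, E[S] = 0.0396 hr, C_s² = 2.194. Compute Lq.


ρ = λ·E[S] = 14.36·0.0396 = 0.5687
Lq = ρ²(1+C_s²)/(2(1−ρ)) = 0.3234·(1+2.194)/(2·0.4313)
= 0.3234·3.1940/0.8627 = 1.19724

Final: 1.19724


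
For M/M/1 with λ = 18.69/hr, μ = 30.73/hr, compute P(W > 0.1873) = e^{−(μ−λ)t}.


W ~ Exponential(μ−λ) for M/M/1.
μ − λ = 30.73 − 18.69 = 12.0400
P(W > t) = e^{−(μ−λ)t} = e^{−2.2551} = 0.104864

Final: 0.104864


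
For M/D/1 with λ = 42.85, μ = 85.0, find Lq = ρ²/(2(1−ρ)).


ρ = 42.85/85.0 = 0.5041
M/D/1: Lq = ρ²/(2(1−ρ)) = 0.2541/(2·0.4959) = 0.25624

Final: 0.25624


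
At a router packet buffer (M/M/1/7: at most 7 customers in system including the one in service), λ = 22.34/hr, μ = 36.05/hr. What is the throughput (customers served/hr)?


ρ = 0.6197; P_K = (1−ρ)ρ^7/(1−ρ^8) = 0.013644
λ_eff = λ(1 − P_K) = 22.34·(1 − 0.013644) = 22.34·0.986356 = 22.0352 /hr

Final: 22.0352 /hr


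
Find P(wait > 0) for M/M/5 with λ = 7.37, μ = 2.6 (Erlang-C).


a = λ/μ = 2.8346; ρ = a/5 = 0.5669
P₀ = 0.055992 (from M/M/c formula)
C(c,a) = [a^c/(c!(1−ρ))]·P₀ = [183.00826/(120·0.4331)]·0.055992
= 3.52147·0.055992 = 0.197174

Final: 0.197174


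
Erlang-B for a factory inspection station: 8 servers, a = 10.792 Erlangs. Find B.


B(c,a) = (a^c/c!) / Σ_{k=0}^{c} a^k/k!
a^8/8! = 4563.467583
Σ terms (k=0..8): 1.00000 + 10.79200 + 58.23363 + 209.48579 + 565.19265 + 1219.91181 + 2194.21472 + 3382.85217 + 4563.46758 = 12205.150356
B = 4563.467583/12205.150356 = 0.373897

Final: 0.373897


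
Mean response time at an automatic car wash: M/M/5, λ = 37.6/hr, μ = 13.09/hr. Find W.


a = 2.8724; ρ = 0.5745; P₀ = 0.053724
Lq = P₀·a^c·ρ/(c!(1−ρ)²) = 0.27776
Wq = Lq/λ = 0.27776/37.6 = 0.007387 hr
W = Wq + 1/μ = 0.007387 + 0.07639 = 0.08378 hr

Final: 0.08378 hr


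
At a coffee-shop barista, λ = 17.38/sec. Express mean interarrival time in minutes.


Mean interarrival time = 1/λ = 1/17.38 second = 0.05754 second
In minutes: 0.05754 × 0.0166667 = 0.0009590 min

Final: 0.0009590 min


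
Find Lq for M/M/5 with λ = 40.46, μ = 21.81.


a = λ/μ = 1.8551; ρ = a/5 = 0.3710
P₀ = 0.155655
Lq = P₀·a^c·ρ / (c!·(1−ρ)²) = 0.155655·21.97106·0.3710/(120·0.39561)
= 0.02673

Final: 0.02673


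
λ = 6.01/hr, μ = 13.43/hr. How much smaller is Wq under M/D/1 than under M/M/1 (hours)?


ρ = 6.01/13.43 = 0.4475
Wq(M/M/1) = ρ/(μ−λ) = 0.4475/7.42 = 0.06031 hr
Wq(M/D/1) = ρ/(2(μ−λ)) = 0.03016 hr
Savings = 0.06031 − 0.03016 = 0.03016 hr

Final: 0.03016 hr


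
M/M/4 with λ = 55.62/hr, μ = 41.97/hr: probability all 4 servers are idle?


a = λ/μ = 55.62/41.97 = 1.3252; ρ = a/c = 0.3313
Σ_{k=0}^{3} a^k/k! (terms k=0..3) = 1.00000 + 1.32523 + 0.87812 + 0.38790 = 3.59126
Tail: a^4/(4!(1−ρ)) = 3.08438/(24·0.6687) = 0.19219
P₀ = 1/(3.59126 + 0.19219) = 1/3.78345 = 0.264309

Final: 0.264309


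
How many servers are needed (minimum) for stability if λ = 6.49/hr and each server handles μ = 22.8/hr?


Stability requires cμ > λ ⇔ c > λ/μ.
λ/μ = 6.49/22.8 = 0.2846
Minimum integer c = ⌊0.2846⌋ + 1 = 1
Check: 1·22.8 = 22.80 > 6.49, while 0·22.8 = 0.00 ≤ 6.49

Final: 1 servers


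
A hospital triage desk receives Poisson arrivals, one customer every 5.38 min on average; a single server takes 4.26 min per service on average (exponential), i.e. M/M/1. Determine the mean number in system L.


λ = 60/5.38 = 11.1524 /hr
μ = 60/4.26 = 14.0845 /hr
ρ = λ/μ = 11.1524/14.0845 = 0.7918
L = ρ/(1−ρ) = 0.7918/0.2082 = 3.8036

Final: 3.8036


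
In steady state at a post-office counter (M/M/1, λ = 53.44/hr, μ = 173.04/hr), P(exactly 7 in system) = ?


ρ = 53.44/173.04 = 0.3088
P_n = (1−ρ)·ρ^n = (1 − 0.3088)·0.3088^7 = 0.6912·0.0002679 = 0.0001852

Final: 0.0001852


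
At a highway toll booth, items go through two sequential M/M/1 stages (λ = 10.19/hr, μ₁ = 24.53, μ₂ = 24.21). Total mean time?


Each node sees arrival rate λ = 10.19/hr (tandem ⇒ throughput preserved).
W₁ = 1/(μ₁−λ) = 1/(24.53−10.19) = 0.06974 hr
W₂ = 1/(μ₂−λ) = 1/(24.21−10.19) = 0.07133 hr
W_total = W₁ + W₂ = 0.06974 + 0.07133 = 0.14106 hr

Final: 0.14106 hr


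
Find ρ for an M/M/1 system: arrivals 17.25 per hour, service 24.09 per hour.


ρ = λ/μ = 17.25/24.09 = 0.7161

Final: 0.7161


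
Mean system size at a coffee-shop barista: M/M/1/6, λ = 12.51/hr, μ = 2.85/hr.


ρ = 12.51/2.85 = 4.3895
L = ρ[1 − (K+1)ρ^K + Kρ^(K+1)] / [(1−ρ)(1−ρ^(K+1))]
Numerator: 4.3895·(1 − 7·7152.777210 + 6·31396.927330) = 607121.815852
Denominator: (-3.3895)·(-31395.927330) = 106415.669478
L = 607121.815852/106415.669478 = 5.7052

Final: 5.7052


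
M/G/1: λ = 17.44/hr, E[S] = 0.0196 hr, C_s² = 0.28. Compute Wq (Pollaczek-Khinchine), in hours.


ρ = λ·E[S] = 17.44·0.0196 = 0.3418
E[S²] = E[S]²(1+C_s²) = 0.0196²·(1+0.28) = 0.0004917
Wq = λ·E[S²]/(2(1−ρ)) = 17.44·0.0004917/(2·0.6582) = 0.006515 hr

Final: 0.006515 hr


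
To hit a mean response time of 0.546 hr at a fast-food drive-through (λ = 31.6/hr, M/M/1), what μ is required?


W = 1/(μ−λ) ⇒ μ − λ = 1/W = 1/0.546 = 1.8315
μ = λ + 1/W = 31.6 + 1.8315 = 33.4315 per hr

Final: 33.4315 /hr


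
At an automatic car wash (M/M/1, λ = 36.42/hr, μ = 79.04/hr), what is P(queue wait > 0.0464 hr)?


ρ = 36.42/79.04 = 0.4608
P(Wq > t) = ρ·e^{−(μ−λ)t} = 0.4608·e^{−1.9776}
= 0.4608·0.138405 = 0.063774

Final: 0.063774


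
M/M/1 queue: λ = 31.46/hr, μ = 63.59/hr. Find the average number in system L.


ρ = λ/μ = 31.46/63.59 = 0.4947
L = ρ/(1−ρ) = 0.4947/(1 − 0.4947) = 0.4947/0.5053 = 0.9791

Final: 0.9791


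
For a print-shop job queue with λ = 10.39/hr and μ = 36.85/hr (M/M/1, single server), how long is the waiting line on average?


ρ = 10.39/36.85 = 0.2820
Lq = ρ²/(1−ρ) = 0.07950/0.7180 = 0.1107

Final: 0.1107


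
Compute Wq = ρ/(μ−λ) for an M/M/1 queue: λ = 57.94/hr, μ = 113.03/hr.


ρ = 57.94/113.03 = 0.5126
Wq = ρ/(μ−λ) = 0.5126/(113.03 − 57.94) = 0.5126/55.09 = 0.009305 hr

Final: 0.009305 hr


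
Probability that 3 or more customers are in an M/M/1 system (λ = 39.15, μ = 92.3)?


ρ = 39.15/92.3 = 0.4242
P(N ≥ n) = ρ^n = 0.4242^3 = 0.076312

Final: 0.076312


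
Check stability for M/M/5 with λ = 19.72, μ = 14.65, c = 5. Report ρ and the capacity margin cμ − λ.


Total capacity cμ = 5·14.65 = 73.25/hr
ρ = λ/(cμ) = 19.72/73.25 = 0.2692
Stable ⇔ ρ < 1: YES
Spare capacity = cμ − λ = 73.25 − 19.72 = 53.53/hr

Final: ρ = 0.2692; stable; margin = 53.53/hr


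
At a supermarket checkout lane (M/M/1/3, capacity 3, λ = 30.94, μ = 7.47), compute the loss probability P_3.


ρ = λ/μ = 30.94/7.47 = 4.1419
P_K = (1−ρ)ρ^K/(1−ρ^(K+1)) = (-3.1419·71.055733)/(1 − 294.305806)
= -223.250073/-293.305806 = 0.761151

Final: 0.761151


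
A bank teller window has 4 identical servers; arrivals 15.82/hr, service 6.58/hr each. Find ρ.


ρ = λ/(cμ) = 15.82/(4·6.58) = 15.82/26.32 = 0.6011

Final: 0.6011


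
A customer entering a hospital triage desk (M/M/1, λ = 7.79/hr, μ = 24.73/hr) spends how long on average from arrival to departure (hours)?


W = 1/(μ−λ) = 1/(24.73 − 7.79) = 1/16.94 = 0.05903 hr

Final: 0.05903 hr


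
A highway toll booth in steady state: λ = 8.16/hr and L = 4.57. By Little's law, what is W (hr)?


W = L/λ = 4.57/8.16 = 0.5600 hr

Final: 0.5600 hr


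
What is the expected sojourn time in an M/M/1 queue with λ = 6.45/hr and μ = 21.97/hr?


W = 1/(μ−λ) = 1/(21.97 − 6.45) = 1/15.52 = 0.06443 hr

Final: 0.06443 hr


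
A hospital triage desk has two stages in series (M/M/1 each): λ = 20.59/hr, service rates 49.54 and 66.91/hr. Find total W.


Each node sees arrival rate λ = 20.59/hr (tandem ⇒ throughput preserved).
W₁ = 1/(μ₁−λ) = 1/(49.54−20.59) = 0.03454 hr
W₂ = 1/(μ₂−λ) = 1/(66.91−20.59) = 0.02159 hr
W_total = W₁ + W₂ = 0.03454 + 0.02159 = 0.05613 hr

Final: 0.05613 hr


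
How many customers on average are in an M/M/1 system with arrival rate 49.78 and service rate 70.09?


ρ = λ/μ = 49.78/70.09 = 0.7102
L = ρ/(1−ρ) = 0.7102/(1 − 0.7102) = 0.7102/0.2898 = 2.4510

Final: 2.4510


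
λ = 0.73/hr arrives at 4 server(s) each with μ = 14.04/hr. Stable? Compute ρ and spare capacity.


Total capacity cμ = 4·14.04 = 56.16/hr
ρ = λ/(cμ) = 0.73/56.16 = 0.01300
Stable ⇔ ρ < 1: YES
Spare capacity = cμ − λ = 56.16 − 0.73 = 55.43/hr

Final: ρ = 0.01300; stable; margin = 55.43/hr


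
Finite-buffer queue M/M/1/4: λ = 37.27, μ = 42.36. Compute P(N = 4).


ρ = λ/μ = 37.27/42.36 = 0.8798
P_K = (1−ρ)ρ^K/(1−ρ^(K+1)) = (0.1202·0.599258)/(1 − 0.527251)
= 0.072007/0.472749 = 0.152316

Final: 0.152316


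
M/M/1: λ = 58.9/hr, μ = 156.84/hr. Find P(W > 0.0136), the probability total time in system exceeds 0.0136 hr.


W ~ Exponential(μ−λ) for M/M/1.
μ − λ = 156.84 − 58.9 = 97.9400
P(W > t) = e^{−(μ−λ)t} = e^{−1.3320} = 0.263953

Final: 0.263953


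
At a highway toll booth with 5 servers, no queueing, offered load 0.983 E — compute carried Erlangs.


B(5,0.983) = 0.002864 (Erlang-B)
Carried load = a(1 − B) = 0.983·(1 − 0.002864) = 0.983·0.997136 = 0.9802 E

Final: 0.9802 Erlangs


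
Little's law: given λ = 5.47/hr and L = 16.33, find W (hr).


W = L/λ = 16.33/5.47 = 2.9854 hr

Final: 2.9854 hr


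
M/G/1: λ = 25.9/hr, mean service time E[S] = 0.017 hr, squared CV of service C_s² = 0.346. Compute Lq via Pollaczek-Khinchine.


ρ = λ·E[S] = 25.9·0.017 = 0.4403
Lq = ρ²(1+C_s²)/(2(1−ρ)) = 0.1939·(1+0.346)/(2·0.5597)
= 0.1939·1.3460/1.1194 = 0.23311

Final: 0.23311


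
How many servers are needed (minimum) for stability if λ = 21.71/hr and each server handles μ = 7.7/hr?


Stability requires cμ > λ ⇔ c > λ/μ.
λ/μ = 21.71/7.7 = 2.8195
Minimum integer c = ⌊2.8195⌋ + 1 = 3
Check: 3·7.7 = 23.10 > 21.71, while 2·7.7 = 15.40 ≤ 21.71

Final: 3 servers


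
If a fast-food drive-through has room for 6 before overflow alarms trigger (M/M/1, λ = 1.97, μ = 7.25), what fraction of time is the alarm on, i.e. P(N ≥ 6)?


ρ = 1.97/7.25 = 0.2717
P(N ≥ n) = ρ^n = 0.2717^6 = 0.0004025

Final: 0.0004025


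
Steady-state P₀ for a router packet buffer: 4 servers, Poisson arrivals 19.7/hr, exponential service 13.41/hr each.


a = λ/μ = 19.7/13.41 = 1.4691; ρ = a/c = 0.3673
Σ_{k=0}^{3} a^k/k! (terms k=0..3) = 1.00000 + 1.46905 + 1.07906 + 0.52840 = 4.07651
Tail: a^4/(4!(1−ρ)) = 4.65747/(24·0.6327) = 0.30670
P₀ = 1/(4.07651 + 0.30670) = 1/4.38321 = 0.228143

Final: 0.228143


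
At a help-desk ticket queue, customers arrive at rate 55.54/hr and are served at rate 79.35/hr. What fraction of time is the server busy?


ρ = λ/μ = 55.54/79.35 = 0.6999

Final: 0.6999


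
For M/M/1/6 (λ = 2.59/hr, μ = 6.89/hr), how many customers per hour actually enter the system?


ρ = 0.3759; P_K = (1−ρ)ρ^6/(1−ρ^7) = 0.001763
λ_eff = λ(1 − P_K) = 2.59·(1 − 0.001763) = 2.59·0.998237 = 2.5854 /hr

Final: 2.5854 /hr


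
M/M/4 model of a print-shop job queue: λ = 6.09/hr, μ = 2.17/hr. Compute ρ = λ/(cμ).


ρ = λ/(cμ) = 6.09/(4·2.17) = 6.09/8.68 = 0.7016

Final: 0.7016


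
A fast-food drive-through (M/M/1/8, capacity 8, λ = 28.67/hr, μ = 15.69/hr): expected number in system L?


ρ = 28.67/15.69 = 1.8273
L = ρ[1 − (K+1)ρ^K + Kρ^(K+1)] / [(1−ρ)(1−ρ^(K+1))]
Numerator: 1.8273·(1 − 9·124.290517 + 8·227.113392) = 1277.802137
Denominator: (-0.8273)·(-226.113392) = 187.058753
L = 1277.802137/187.058753 = 6.8310

Final: 6.8310


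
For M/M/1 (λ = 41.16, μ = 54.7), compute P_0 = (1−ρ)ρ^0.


ρ = 41.16/54.7 = 0.7525
P_n = (1−ρ)·ρ^n = (1 − 0.7525)·0.7525^0 = 0.2475·1.000000 = 0.247532

Final: 0.247532


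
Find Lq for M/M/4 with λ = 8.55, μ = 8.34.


a = λ/μ = 1.0252; ρ = a/4 = 0.2563
P₀ = 0.358148
Lq = P₀·a^c·ρ / (c!·(1−ρ)²) = 0.358148·1.10459·0.2563/(24·0.55310)
= 0.007638

Final: 0.007638


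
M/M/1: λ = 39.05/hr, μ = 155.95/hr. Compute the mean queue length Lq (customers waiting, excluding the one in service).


ρ = 39.05/155.95 = 0.2504
Lq = ρ²/(1−ρ) = 0.06270/0.7496 = 0.08365

Final: 0.08365


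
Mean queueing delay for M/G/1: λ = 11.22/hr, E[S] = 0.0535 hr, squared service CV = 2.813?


ρ = λ·E[S] = 11.22·0.0535 = 0.6003
E[S²] = E[S]²(1+C_s²) = 0.0535²·(1+2.813) = 0.010914
Wq = λ·E[S²]/(2(1−ρ)) = 11.22·0.010914/(2·0.3997) = 0.15317 hr

Final: 0.15317 hr


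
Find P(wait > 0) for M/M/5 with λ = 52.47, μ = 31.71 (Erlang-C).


a = λ/μ = 1.6547; ρ = a/5 = 0.3309
P₀ = 0.190636 (from M/M/c formula)
C(c,a) = [a^c/(c!(1−ρ))]·P₀ = [12.40435/(120·0.6691)]·0.190636
= 0.15450·0.190636 = 0.029453

Final: 0.029453


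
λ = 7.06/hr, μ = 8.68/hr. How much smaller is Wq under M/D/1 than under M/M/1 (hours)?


ρ = 7.06/8.68 = 0.8134
Wq(M/M/1) = ρ/(μ−λ) = 0.8134/1.62 = 0.50208 hr
Wq(M/D/1) = ρ/(2(μ−λ)) = 0.25104 hr
Savings = 0.50208 − 0.25104 = 0.25104 hr

Final: 0.25104 hr


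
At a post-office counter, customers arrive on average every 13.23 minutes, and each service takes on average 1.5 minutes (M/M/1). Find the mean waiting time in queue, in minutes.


λ = 60/13.23 = 4.5351 /hr
μ = 60/1.5 = 40.0000 /hr
ρ = λ/μ = 4.5351/40.0000 = 0.1134
Wq = ρ/(μ−λ) = 0.1134/(40.0000−4.5351) = 0.003197 hr
In minutes: 0.003197·60 = 0.1918 min

Final: 0.1918 min


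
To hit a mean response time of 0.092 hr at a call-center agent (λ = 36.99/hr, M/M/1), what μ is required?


W = 1/(μ−λ) ⇒ μ − λ = 1/W = 1/0.092 = 10.8696
μ = λ + 1/W = 36.99 + 10.8696 = 47.8596 per hr

Final: 47.8596 /hr


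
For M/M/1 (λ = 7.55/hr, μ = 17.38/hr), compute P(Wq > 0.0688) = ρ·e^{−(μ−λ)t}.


ρ = 7.55/17.38 = 0.4344
P(Wq > t) = ρ·e^{−(μ−λ)t} = 0.4344·e^{−0.6763}
= 0.4344·0.508493 = 0.220893

Final: 0.220893


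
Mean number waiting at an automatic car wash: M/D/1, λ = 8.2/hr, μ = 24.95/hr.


ρ = 8.2/24.95 = 0.3287
M/D/1: Lq = ρ²/(2(1−ρ)) = 0.1080/(2·0.6713) = 0.08045

Final: 0.08045


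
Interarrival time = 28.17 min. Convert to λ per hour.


λ = 1/(interarrival time) in consistent units.
1 hour = 60 min, so λ = 60/28.17 = 2.1299 per hour

Final: 2.1299 /hr


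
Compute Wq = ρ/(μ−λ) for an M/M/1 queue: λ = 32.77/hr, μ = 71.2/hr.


ρ = 32.77/71.2 = 0.4603
Wq = ρ/(μ−λ) = 0.4603/(71.2 − 32.77) = 0.4603/38.43 = 0.01198 hr

Final: 0.01198 hr


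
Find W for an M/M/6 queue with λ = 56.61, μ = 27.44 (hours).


a = 2.0630; ρ = 0.3438; P₀ = 0.126839
Lq = P₀·a^c·ρ/(c!(1−ρ)²) = 0.01085
Wq = Lq/λ = 0.01085/56.61 = 0.0001916 hr
W = Wq + 1/μ = 0.0001916 + 0.03644 = 0.03663 hr

Final: 0.03663 hr


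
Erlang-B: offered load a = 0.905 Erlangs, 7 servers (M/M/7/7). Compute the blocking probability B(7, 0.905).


B(c,a) = (a^c/c!) / Σ_{k=0}^{c} a^k/k!
a^7/7! = 0.00009865
Σ terms (k=0..7): 1.00000 + 0.90500 + 0.40951 + 0.12354 + 0.02795 + 0.005059 + 0.0007631 + 0.00009865 = 2.471920
B = 0.00009865/2.471920 = 0.00003991

Final: 0.00003991


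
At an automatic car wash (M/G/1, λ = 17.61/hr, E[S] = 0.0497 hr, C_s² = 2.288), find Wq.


ρ = λ·E[S] = 17.61·0.0497 = 0.8752
E[S²] = E[S]²(1+C_s²) = 0.0497²·(1+2.288) = 0.008122
Wq = λ·E[S²]/(2(1−ρ)) = 17.61·0.008122/(2·0.1248) = 0.57308 hr

Final: 0.57308 hr


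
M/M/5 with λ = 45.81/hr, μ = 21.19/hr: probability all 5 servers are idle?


a = λ/μ = 45.81/21.19 = 2.1619; ρ = a/c = 0.4324
Σ_{k=0}^{4} a^k/k! (terms k=0..4) = 1.00000 + 2.16187 + 2.33684 + 1.68398 + 0.91014 = 8.09282
Tail: a^5/(5!(1−ρ)) = 47.22225/(120·0.5676) = 0.69327
P₀ = 1/(8.09282 + 0.69327) = 1/8.78609 = 0.113816

Final: 0.113816


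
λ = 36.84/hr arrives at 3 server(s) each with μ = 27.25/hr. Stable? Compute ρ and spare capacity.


Total capacity cμ = 3·27.25 = 81.75/hr
ρ = λ/(cμ) = 36.84/81.75 = 0.4506
Stable ⇔ ρ < 1: YES
Spare capacity = cμ − λ = 81.75 − 36.84 = 44.91/hr

Final: ρ = 0.4506; stable; margin = 44.91/hr


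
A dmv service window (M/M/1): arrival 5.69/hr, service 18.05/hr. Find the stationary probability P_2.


ρ = 5.69/18.05 = 0.3152
P_n = (1−ρ)·ρ^n = (1 − 0.3152)·0.3152^2 = 0.6848·0.099373 = 0.068047

Final: 0.068047


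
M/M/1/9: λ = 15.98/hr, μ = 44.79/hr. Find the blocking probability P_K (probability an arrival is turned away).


ρ = λ/μ = 15.98/44.79 = 0.3568
P_K = (1−ρ)ρ^K/(1−ρ^(K+1)) = (0.6432·0.00009366)/(1 − 0.00003342)
= 0.00006025/0.999967 = 0.00006025

Final: 0.00006025


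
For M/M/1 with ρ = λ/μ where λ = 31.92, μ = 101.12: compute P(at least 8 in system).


ρ = 31.92/101.12 = 0.3157
P(N ≥ n) = ρ^n = 0.3157^8 = 0.00009858

Final: 0.00009858


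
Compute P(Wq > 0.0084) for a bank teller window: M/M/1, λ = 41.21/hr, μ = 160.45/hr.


ρ = 41.21/160.45 = 0.2568
P(Wq > t) = ρ·e^{−(μ−λ)t} = 0.2568·e^{−1.0016}
= 0.2568·0.367285 = 0.094334

Final: 0.094334


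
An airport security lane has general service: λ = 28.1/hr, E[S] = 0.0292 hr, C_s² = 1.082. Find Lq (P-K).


ρ = λ·E[S] = 28.1·0.0292 = 0.8205
Lq = ρ²(1+C_s²)/(2(1−ρ)) = 0.6733·(1+1.082)/(2·0.1795)
= 0.6733·2.0820/0.3590 = 3.90493

Final: 3.90493
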